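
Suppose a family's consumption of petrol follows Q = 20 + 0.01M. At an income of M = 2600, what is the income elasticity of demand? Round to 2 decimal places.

0.57

At M = 2600: Q = 46.000.
dQ/dM = 0.01.
η = (dQ/dM)·(M/Q) = 0.01 × (2600/46.000) = 0.57.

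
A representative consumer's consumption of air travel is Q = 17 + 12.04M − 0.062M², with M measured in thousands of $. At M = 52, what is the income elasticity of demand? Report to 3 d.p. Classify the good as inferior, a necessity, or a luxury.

At M = 52: Q = 475.4320.
dQ/dM = 12.04 − 0.124M = 5.59200.
η = (dQ/dM)·(M/Q) = 5.59200 × (52/475.4320) = 0.612.
0 < η < 1 ⇒ necessity.

0.612 (necessity)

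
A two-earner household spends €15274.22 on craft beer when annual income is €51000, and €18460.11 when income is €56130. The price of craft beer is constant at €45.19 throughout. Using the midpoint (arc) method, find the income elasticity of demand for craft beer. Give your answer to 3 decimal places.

With a constant price, Q₁ = 15274.22/45.19 = 338.000 and Q₂ = 18460.11/45.19 = 408.500 (equivalently, work directly with expenditure since P cancels).
Midpoint %ΔQ = (18460.11 − 15274.22)/16867.17 = 0.18888; midpoint %ΔI = (56130 − 51000)/53565 = 0.09577.
η = 0.18888 / 0.09577 = 1.972.

1.972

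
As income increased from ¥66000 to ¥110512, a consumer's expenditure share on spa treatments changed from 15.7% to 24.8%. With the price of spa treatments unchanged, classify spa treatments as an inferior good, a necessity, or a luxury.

luxury

The budget share rises as income rises, so η > 1.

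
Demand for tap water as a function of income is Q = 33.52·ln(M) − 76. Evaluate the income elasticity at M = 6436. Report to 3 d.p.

At M = 6436: Q = 217.959.
dQ/dM = 33.52/M = 0.0052082 at this income.
η = (dQ/dM)·(M/Q) = 0.0052082 × (6436/217.959) = 0.154.

0.154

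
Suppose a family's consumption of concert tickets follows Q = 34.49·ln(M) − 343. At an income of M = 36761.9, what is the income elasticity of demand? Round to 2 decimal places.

At M = 36761.9: Q = 19.566.
dQ/dM = 34.49/M = 0.0009382 at this income.
η = (dQ/dM)·(M/Q) = 0.0009382 × (36761.9/19.566) = 1.76.

1.76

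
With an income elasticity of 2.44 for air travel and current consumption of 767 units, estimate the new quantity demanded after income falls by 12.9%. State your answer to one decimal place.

%ΔQ ≈ η × %ΔI = 2.44 × (-12.9%) = -31.476%.
New Q ≈ 767 × (1 − 0.31476) = 525.6.

525.6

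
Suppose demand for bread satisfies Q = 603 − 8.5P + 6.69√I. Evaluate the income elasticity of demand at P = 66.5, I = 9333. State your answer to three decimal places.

At P = 66.5, I = 9333: Q = 684.054.
Holding P constant, ∂Q/∂I = 6.69/(2√I) = 0.0346247.
η_I = (∂Q/∂I)·(I/Q) = 0.0346247 × (9333/684.054) = 0.472.

0.472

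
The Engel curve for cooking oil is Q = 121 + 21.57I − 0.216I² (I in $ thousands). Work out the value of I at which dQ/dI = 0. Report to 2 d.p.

dQ/dI = 21.57 − 0.432I.
The good is inferior where dQ/dI < 0. Setting dQ/dI = 0 gives I = 21.57 / 0.432 = 49.93.

49.93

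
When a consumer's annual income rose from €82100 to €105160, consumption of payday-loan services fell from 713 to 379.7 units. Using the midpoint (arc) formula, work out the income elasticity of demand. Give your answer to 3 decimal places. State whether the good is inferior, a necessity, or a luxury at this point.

-2.477 (inferior good)

ΔQ = 379.7 − 713 = -333.3; midpoint Q̄ = (713 + 379.7)/2 = 546.35.
ΔI = 105160 − 82100 = 23060; midpoint Ī = (82100 + 105160)/2 = 93630.
η = (ΔQ/Q̄) ÷ (ΔI/Ī) = (-333.3/546.35) ÷ (23060/93630) = -2.477.
η < 0 ⇒ inferior good.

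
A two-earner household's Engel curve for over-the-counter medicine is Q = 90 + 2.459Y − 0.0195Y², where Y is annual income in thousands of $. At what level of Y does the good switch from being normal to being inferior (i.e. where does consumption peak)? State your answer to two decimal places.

dQ/dY = 2.459 − 0.039Y.
The good is inferior where dQ/dY < 0. Setting dQ/dY = 0 gives Y = 2.459 / 0.039 = 63.05.

63.05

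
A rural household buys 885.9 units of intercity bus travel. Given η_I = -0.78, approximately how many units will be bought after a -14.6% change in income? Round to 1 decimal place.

986.8

%ΔQ ≈ η × %ΔI = -0.78 × (-14.6%) = 11.388%.
New Q ≈ 885.9 × (1 + 0.11388) = 986.8.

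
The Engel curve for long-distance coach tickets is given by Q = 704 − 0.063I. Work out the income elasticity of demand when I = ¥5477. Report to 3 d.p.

At I = 5477: Q = 358.949.
dQ/dI = −0.063.
η = (dQ/dI)·(I/Q) = -0.063 × (5477/358.949) = -0.961.

-0.961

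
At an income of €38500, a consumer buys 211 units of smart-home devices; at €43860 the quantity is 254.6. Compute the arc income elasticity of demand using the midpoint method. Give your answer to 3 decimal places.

ΔQ = 254.6 − 211 = 43.6; midpoint Q̄ = (211 + 254.6)/2 = 232.8.
ΔI = 43860 − 38500 = 5360; midpoint Ī = (38500 + 43860)/2 = 41180.
η = (ΔQ/Q̄) ÷ (ΔI/Ī) = (43.6/232.8) ÷ (5360/41180) = 1.439.

1.439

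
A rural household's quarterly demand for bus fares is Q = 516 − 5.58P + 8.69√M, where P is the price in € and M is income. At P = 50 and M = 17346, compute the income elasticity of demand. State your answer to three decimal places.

At P = 50, M = 17346: Q = 1381.510.
Holding P constant, ∂Q/∂M = 8.69/(2√M) = 0.0329906.
η_M = (∂Q/∂M)·(M/Q) = 0.0329906 × (17346/1381.510) = 0.414.

0.414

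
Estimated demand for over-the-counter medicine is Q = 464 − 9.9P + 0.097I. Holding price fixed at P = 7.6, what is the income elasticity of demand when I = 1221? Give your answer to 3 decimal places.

0.234

At P = 7.6, I = 1221: Q = 507.197.
Holding P constant, ∂Q/∂I = 0.097.
η_I = (∂Q/∂I)·(I/Q) = 0.097 × (1221/507.197) = 0.234.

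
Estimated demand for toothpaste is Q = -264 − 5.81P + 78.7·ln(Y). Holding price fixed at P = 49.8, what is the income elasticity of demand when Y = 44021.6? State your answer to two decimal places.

0.27

At P = 49.8, Y = 44021.6: Q = 288.157.
Holding P constant, ∂Q/∂Y = 78.7/Y = 0.00178776.
η_Y = (∂Q/∂Y)·(Y/Q) = 0.00178776 × (44021.6/288.157) = 0.27.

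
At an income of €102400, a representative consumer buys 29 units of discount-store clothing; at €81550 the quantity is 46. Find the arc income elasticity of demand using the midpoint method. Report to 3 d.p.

-2.000

ΔQ = 46 − 29 = 17; midpoint Q̄ = (29 + 46)/2 = 37.5.
ΔI = 81550 − 102400 = -20850; midpoint Ī = (102400 + 81550)/2 = 91975.
η = (ΔQ/Q̄) ÷ (ΔI/Ī) = (17/37.5) ÷ (-20850/91975) = -2.000.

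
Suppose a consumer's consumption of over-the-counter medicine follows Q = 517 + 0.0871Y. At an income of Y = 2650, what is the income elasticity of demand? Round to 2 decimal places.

At Y = 2650: Q = 747.815.
dQ/dY = 0.0871.
η = (dQ/dY)·(Y/Q) = 0.0871 × (2650/747.815) = 0.31.

0.31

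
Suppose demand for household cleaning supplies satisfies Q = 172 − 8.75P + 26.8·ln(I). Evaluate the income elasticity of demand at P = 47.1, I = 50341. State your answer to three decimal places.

At P = 47.1, I = 50341: Q = 50.027.
Holding P constant, ∂Q/∂I = 26.8/I = 0.000532369.
η_I = (∂Q/∂I)·(I/Q) = 0.000532369 × (50341/50.027) = 0.536.

0.536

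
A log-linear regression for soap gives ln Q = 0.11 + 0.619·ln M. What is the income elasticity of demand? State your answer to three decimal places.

In a log-linear demand, the coefficient on ln M is the income elasticity.
So η = 0.619.

0.619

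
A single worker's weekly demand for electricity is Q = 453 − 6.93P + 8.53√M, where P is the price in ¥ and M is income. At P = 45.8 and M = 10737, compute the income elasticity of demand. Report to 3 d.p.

At P = 45.8, M = 10737: Q = 1019.480.
Holding P constant, ∂Q/∂M = 8.53/(2√M) = 0.0411602.
η_M = (∂Q/∂M)·(M/Q) = 0.0411602 × (10737/1019.480) = 0.433.

0.433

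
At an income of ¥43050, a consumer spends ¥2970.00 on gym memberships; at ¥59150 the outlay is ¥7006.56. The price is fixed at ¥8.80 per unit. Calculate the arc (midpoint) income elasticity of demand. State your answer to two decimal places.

2.57

With a constant price, Q₁ = 2970.00/8.80 = 337.500 and Q₂ = 7006.56/8.80 = 796.200 (equivalently, work directly with expenditure since P cancels).
Midpoint %ΔQ = (7006.56 − 2970.00)/4988.28 = 0.80921; midpoint %ΔI = (59150 − 43050)/51100 = 0.31507.
η = 0.80921 / 0.31507 = 2.57.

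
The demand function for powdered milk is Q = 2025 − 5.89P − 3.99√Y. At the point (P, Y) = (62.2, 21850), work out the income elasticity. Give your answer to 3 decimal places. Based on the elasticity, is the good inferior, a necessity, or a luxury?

-0.276 (inferior good)

At P = 62.2, Y = 21850: Q = 1068.850.
Holding P constant, ∂Q/∂Y = -3.99/(2√Y) = -0.0134964.
η_Y = (∂Q/∂Y)·(Y/Q) = -0.0134964 × (21850/1068.850) = -0.276.
Since η < 0, this is an inferior good.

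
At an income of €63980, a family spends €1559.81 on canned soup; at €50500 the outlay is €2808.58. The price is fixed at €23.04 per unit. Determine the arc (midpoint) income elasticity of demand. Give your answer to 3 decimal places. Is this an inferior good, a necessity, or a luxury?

-2.428 (inferior good)

With a constant price, Q₁ = 1559.81/23.04 = 67.700 and Q₂ = 2808.58/23.04 = 121.900 (equivalently, work directly with expenditure since P cancels).
Midpoint %ΔQ = (2808.58 − 1559.81)/2184.19 = 0.57173; midpoint %ΔI = (50500 − 63980)/57240 = -0.23550.
η = 0.57173 / -0.23550 = -2.428.
η < 0 ⇒ inferior good.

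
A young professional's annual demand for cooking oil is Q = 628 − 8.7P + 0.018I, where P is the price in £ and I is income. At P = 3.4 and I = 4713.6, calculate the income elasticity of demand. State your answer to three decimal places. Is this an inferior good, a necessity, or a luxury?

0.124 (necessity)

At P = 3.4, I = 4713.6: Q = 683.265.
Holding P constant, ∂Q/∂I = 0.018.
η_I = (∂Q/∂I)·(I/Q) = 0.018 × (4713.6/683.265) = 0.124.
Since 0 < η < 1, this is a necessity.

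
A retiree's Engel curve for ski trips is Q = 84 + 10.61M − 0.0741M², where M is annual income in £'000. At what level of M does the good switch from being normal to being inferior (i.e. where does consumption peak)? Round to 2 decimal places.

71.59

dQ/dM = 10.61 − 0.1482M.
The good is inferior where dQ/dM < 0. Setting dQ/dM = 0 gives M = 10.61 / 0.1482 = 71.59.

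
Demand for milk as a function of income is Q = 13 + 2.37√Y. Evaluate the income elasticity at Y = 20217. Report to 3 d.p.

At Y = 20217: Q = 349.982.
dQ/dY = 2.37/(2√Y) = 0.00833412 at this income.
η = (dQ/dY)·(Y/Q) = 0.00833412 × (20217/349.982) = 0.481.

0.481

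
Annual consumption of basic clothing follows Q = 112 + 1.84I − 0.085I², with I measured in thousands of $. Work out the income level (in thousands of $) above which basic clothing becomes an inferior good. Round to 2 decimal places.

10.82

dQ/dI = 1.84 − 0.17I.
The good is inferior where dQ/dI < 0. Setting dQ/dI = 0 gives I = 1.84 / 0.17 = 10.82.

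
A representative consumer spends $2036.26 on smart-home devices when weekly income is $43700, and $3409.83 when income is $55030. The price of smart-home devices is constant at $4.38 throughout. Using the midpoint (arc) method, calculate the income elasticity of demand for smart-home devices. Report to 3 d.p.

With a constant price, Q₁ = 2036.26/4.38 = 464.900 and Q₂ = 3409.83/4.38 = 778.500 (equivalently, work directly with expenditure since P cancels).
Midpoint %ΔQ = (3409.83 − 2036.26)/2723.05 = 0.50442; midpoint %ΔI = (55030 − 43700)/49365 = 0.22951.
η = 0.50442 / 0.22951 = 2.198.

2.198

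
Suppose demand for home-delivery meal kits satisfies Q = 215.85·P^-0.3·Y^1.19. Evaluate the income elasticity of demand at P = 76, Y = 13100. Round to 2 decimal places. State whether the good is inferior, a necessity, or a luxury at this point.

For a multiplicative demand Q = A·P^α·Y^β, the income elasticity is β everywhere.
Here β = 1.19, so η = 1.19.
Since η > 1, this is a luxury.

1.19 (luxury)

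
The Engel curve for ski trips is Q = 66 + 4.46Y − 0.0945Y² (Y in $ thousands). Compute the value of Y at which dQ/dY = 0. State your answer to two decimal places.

dQ/dY = 4.46 − 0.189Y.
The good is inferior where dQ/dY < 0. Setting dQ/dY = 0 gives Y = 4.46 / 0.189 = 23.60.

23.60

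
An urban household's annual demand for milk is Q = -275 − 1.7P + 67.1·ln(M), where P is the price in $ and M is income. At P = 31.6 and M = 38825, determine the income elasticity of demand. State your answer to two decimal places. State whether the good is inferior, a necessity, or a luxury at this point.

At P = 31.6, M = 38825: Q = 380.314.
Holding P constant, ∂Q/∂M = 67.1/M = 0.00172827.
η_M = (∂Q/∂M)·(M/Q) = 0.00172827 × (38825/380.314) = 0.18.
Since 0 < η < 1, this is a necessity.

0.18 (necessity)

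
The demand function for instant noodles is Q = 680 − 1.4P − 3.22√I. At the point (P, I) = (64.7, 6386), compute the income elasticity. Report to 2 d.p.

-0.39

At P = 64.7, I = 6386: Q = 332.102.
Holding P constant, ∂Q/∂I = -3.22/(2√I) = -0.020147.
η_I = (∂Q/∂I)·(I/Q) = -0.020147 × (6386/332.102) = -0.39.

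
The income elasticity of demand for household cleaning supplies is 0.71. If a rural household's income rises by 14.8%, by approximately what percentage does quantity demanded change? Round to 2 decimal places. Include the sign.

10.51%

%ΔQ ≈ η × %ΔI = 0.71 × 14.8% = 10.51%.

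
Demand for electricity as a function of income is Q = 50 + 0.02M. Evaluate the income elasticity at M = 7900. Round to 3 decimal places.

0.760

At M = 7900: Q = 208.000.
dQ/dM = 0.02.
η = (dQ/dM)·(M/Q) = 0.02 × (7900/208.000) = 0.760.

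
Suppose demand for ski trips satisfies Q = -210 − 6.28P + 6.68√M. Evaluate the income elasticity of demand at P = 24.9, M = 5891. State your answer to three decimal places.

At P = 24.9, M = 5891: Q = 146.337.
Holding P constant, ∂Q/∂M = 6.68/(2√M) = 0.0435163.
η_M = (∂Q/∂M)·(M/Q) = 0.0435163 × (5891/146.337) = 1.752.

1.752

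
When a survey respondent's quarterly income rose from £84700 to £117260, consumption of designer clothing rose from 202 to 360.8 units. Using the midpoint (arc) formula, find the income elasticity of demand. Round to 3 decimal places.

ΔQ = 360.8 − 202 = 158.8; midpoint Q̄ = (202 + 360.8)/2 = 281.4.
ΔI = 117260 − 84700 = 32560; midpoint Ī = (84700 + 117260)/2 = 100980.
η = (ΔQ/Q̄) ÷ (ΔI/Ī) = (158.8/281.4) ÷ (32560/100980) = 1.750.

1.750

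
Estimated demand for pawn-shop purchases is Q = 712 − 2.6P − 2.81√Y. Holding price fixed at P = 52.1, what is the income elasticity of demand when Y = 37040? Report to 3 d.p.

-7.567

At P = 52.1, Y = 37040: Q = 35.734.
Holding P constant, ∂Q/∂Y = -2.81/(2√Y) = -0.0073003.
η_Y = (∂Q/∂Y)·(Y/Q) = -0.0073003 × (37040/35.734) = -7.567.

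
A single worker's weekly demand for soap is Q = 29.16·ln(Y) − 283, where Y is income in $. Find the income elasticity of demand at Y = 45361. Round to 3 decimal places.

At Y = 45361: Q = 29.665.
dQ/dY = 29.16/Y = 0.000642843 at this income.
η = (dQ/dY)·(Y/Q) = 0.000642843 × (45361/29.665) = 0.983.

0.983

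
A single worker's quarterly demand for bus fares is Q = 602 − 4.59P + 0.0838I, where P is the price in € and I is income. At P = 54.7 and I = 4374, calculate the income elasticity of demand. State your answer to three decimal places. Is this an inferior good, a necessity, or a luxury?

0.511 (necessity)

At P = 54.7, I = 4374: Q = 717.468.
Holding P constant, ∂Q/∂I = 0.0838.
η_I = (∂Q/∂I)·(I/Q) = 0.0838 × (4374/717.468) = 0.511.
Since 0 < η < 1, this is a necessity.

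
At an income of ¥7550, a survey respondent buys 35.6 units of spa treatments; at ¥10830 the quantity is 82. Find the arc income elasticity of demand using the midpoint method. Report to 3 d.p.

2.211

ΔQ = 82 − 35.6 = 46.4; midpoint Q̄ = (35.6 + 82)/2 = 58.8.
ΔI = 10830 − 7550 = 3280; midpoint Ī = (7550 + 10830)/2 = 9190.
η = (ΔQ/Q̄) ÷ (ΔI/Ī) = (46.4/58.8) ÷ (3280/9190) = 2.211.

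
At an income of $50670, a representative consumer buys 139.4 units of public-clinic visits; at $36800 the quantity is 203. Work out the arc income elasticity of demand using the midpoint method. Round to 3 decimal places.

-1.171

ΔQ = 203 − 139.4 = 63.6; midpoint Q̄ = (139.4 + 203)/2 = 171.2.
ΔI = 36800 − 50670 = -13870; midpoint Ī = (50670 + 36800)/2 = 43735.
η = (ΔQ/Q̄) ÷ (ΔI/Ī) = (63.6/171.2) ÷ (-13870/43735) = -1.171.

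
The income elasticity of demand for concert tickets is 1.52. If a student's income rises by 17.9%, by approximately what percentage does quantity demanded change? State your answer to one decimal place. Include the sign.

%ΔQ ≈ η × %ΔI = 1.52 × 17.9% = 27.2%.

27.2%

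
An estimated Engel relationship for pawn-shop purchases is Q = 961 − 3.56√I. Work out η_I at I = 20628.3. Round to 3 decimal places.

At I = 20628.3: Q = 449.693.
dQ/dI = -3.56/(2√I) = -0.0123933 at this income.
η = (dQ/dI)·(I/Q) = -0.0123933 × (20628.3/449.693) = -0.569.

-0.569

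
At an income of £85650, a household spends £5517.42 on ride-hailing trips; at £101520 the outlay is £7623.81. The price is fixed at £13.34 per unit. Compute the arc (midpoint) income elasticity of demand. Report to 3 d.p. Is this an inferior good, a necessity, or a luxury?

1.890 (luxury)

With a constant price, Q₁ = 5517.42/13.34 = 413.600 and Q₂ = 7623.81/13.34 = 571.500 (equivalently, work directly with expenditure since P cancels).
Midpoint %ΔQ = (7623.81 − 5517.42)/6570.62 = 0.32058; midpoint %ΔI = (101520 − 85650)/93585 = 0.16958.
η = 0.32058 / 0.16958 = 1.890.
η > 1 ⇒ luxury.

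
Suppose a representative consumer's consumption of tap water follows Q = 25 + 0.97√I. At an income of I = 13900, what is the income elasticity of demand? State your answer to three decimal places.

0.410

At I = 13900: Q = 139.361.
dQ/dI = 0.97/(2√I) = 0.00411372 at this income.
η = (dQ/dI)·(I/Q) = 0.00411372 × (13900/139.361) = 0.410.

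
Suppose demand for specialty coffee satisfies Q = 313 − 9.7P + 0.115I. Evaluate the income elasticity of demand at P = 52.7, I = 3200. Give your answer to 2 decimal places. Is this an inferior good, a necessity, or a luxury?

2.17 (luxury)

At P = 52.7, I = 3200: Q = 169.810.
Holding P constant, ∂Q/∂I = 0.115.
η_I = (∂Q/∂I)·(I/Q) = 0.115 × (3200/169.810) = 2.17.
Since η > 1, this is a luxury.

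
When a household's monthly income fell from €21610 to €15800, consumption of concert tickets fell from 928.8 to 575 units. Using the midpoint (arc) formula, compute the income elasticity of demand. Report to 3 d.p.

1.515

ΔQ = 575 − 928.8 = -353.8; midpoint Q̄ = (928.8 + 575)/2 = 751.9.
ΔI = 15800 − 21610 = -5810; midpoint Ī = (21610 + 15800)/2 = 18705.
η = (ΔQ/Q̄) ÷ (ΔI/Ī) = (-353.8/751.9) ÷ (-5810/18705) = 1.515.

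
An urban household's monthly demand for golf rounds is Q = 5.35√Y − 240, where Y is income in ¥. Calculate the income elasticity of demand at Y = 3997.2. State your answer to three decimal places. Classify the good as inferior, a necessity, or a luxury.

1.721 (luxury)

At Y = 3997.2: Q = 98.245.
dQ/dY = 5.35/(2√Y) = 0.0423103 at this income.
η = (dQ/dY)·(Y/Q) = 0.0423103 × (3997.2/98.245) = 1.721.
Since η > 1, the good is a luxury.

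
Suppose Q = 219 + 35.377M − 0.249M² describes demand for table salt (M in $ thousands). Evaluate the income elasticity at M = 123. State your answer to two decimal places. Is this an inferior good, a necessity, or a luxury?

-3.96 (inferior good)

At M = 123: Q = 803.2500.
dQ/dM = 35.377 − 0.498M = -25.87700.
η = (dQ/dM)·(M/Q) = -25.87700 × (123/803.2500) = -3.96.
η < 0 ⇒ inferior good.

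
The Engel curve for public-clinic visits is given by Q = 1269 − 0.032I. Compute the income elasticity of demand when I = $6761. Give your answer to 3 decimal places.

At I = 6761: Q = 1052.648.
dQ/dI = −0.032.
η = (dQ/dI)·(I/Q) = -0.032 × (6761/1052.648) = -0.206.

-0.206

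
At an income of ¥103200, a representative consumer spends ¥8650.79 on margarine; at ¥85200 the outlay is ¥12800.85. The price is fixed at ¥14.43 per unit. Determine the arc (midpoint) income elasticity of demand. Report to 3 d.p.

With a constant price, Q₁ = 8650.79/14.43 = 599.500 and Q₂ = 12800.85/14.43 = 887.100 (equivalently, work directly with expenditure since P cancels).
Midpoint %ΔQ = (12800.85 − 8650.79)/10725.82 = 0.38692; midpoint %ΔI = (85200 − 103200)/94200 = -0.19108.
η = 0.38692 / -0.19108 = -2.025.

-2.025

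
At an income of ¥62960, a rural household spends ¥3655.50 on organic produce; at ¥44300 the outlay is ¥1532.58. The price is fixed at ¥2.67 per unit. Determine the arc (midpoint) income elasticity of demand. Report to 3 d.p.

With a constant price, Q₁ = 3655.50/2.67 = 1369.101 and Q₂ = 1532.58/2.67 = 574.000 (equivalently, work directly with expenditure since P cancels).
Midpoint %ΔQ = (1532.58 − 3655.50)/2594.04 = -0.81838; midpoint %ΔI = (44300 − 62960)/53630 = -0.34794.
η = -0.81838 / -0.34794 = 2.352.

2.352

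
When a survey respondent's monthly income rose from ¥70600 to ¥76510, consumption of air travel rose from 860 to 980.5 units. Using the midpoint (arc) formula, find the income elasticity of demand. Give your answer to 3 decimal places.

ΔQ = 980.5 − 860 = 120.5; midpoint Q̄ = (860 + 980.5)/2 = 920.25.
ΔI = 76510 − 70600 = 5910; midpoint Ī = (70600 + 76510)/2 = 73555.
η = (ΔQ/Q̄) ÷ (ΔI/Ī) = (120.5/920.25) ÷ (5910/73555) = 1.630.

1.630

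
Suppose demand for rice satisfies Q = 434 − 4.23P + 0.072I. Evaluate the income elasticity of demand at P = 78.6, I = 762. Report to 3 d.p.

At P = 78.6, I = 762: Q = 156.386.
Holding P constant, ∂Q/∂I = 0.072.
η_I = (∂Q/∂I)·(I/Q) = 0.072 × (762/156.386) = 0.351.

0.351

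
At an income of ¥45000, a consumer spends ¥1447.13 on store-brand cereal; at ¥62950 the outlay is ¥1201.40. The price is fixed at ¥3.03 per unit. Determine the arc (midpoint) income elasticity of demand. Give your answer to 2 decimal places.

-0.56

With a constant price, Q₁ = 1447.13/3.03 = 477.601 and Q₂ = 1201.40/3.03 = 396.502 (equivalently, work directly with expenditure since P cancels).
Midpoint %ΔQ = (1201.40 − 1447.13)/1324.27 = -0.18556; midpoint %ΔI = (62950 − 45000)/53975 = 0.33256.
η = -0.18556 / 0.33256 = -0.56.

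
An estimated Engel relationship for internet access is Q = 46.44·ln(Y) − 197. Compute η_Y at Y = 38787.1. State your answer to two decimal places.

0.16

At Y = 38787.1: Q = 293.678.
dQ/dY = 46.44/Y = 0.00119731 at this income.
η = (dQ/dY)·(Y/Q) = 0.00119731 × (38787.1/293.678) = 0.16.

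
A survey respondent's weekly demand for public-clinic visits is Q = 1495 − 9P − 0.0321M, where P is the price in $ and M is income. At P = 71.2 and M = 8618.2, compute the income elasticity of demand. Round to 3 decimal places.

At P = 71.2, M = 8618.2: Q = 577.556.
Holding P constant, ∂Q/∂M = −0.0321.
η_M = (∂Q/∂M)·(M/Q) = -0.0321 × (8618.2/577.556) = -0.479.

-0.479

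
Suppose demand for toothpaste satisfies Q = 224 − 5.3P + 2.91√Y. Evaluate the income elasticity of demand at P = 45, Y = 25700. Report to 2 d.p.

0.52

At P = 45, Y = 25700: Q = 452.008.
Holding P constant, ∂Q/∂Y = 2.91/(2√Y) = 0.00907604.
η_Y = (∂Q/∂Y)·(Y/Q) = 0.00907604 × (25700/452.008) = 0.52.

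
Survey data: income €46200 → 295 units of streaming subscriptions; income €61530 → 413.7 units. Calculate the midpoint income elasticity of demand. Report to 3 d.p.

ΔQ = 413.7 − 295 = 118.7; midpoint Q̄ = (295 + 413.7)/2 = 354.35.
ΔI = 61530 − 46200 = 15330; midpoint Ī = (46200 + 61530)/2 = 53865.
η = (ΔQ/Q̄) ÷ (ΔI/Ī) = (118.7/354.35) ÷ (15330/53865) = 1.177.

1.177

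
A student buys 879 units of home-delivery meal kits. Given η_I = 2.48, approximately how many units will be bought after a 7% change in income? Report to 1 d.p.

1031.6

%ΔQ ≈ η × %ΔI = 2.48 × 7% = 17.36%.
New Q ≈ 879 × (1 + 0.1736) = 1031.6.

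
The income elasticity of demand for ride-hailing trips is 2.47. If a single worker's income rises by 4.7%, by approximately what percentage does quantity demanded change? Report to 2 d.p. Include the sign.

11.61%

%ΔQ ≈ η × %ΔI = 2.47 × 4.7% = 11.61%.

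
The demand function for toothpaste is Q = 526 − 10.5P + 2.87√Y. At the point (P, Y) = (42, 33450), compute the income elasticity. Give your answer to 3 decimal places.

0.430

At P = 42, Y = 33450: Q = 609.904.
Holding P constant, ∂Q/∂Y = 2.87/(2√Y) = 0.0078461.
η_Y = (∂Q/∂Y)·(Y/Q) = 0.0078461 × (33450/609.904) = 0.430.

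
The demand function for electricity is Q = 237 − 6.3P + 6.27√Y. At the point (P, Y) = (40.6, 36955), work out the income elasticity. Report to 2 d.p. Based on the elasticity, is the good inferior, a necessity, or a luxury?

At P = 40.6, Y = 36955: Q = 1186.545.
Holding P constant, ∂Q/∂Y = 6.27/(2√Y) = 0.016308.
η_Y = (∂Q/∂Y)·(Y/Q) = 0.016308 × (36955/1186.545) = 0.51.
Since 0 < η < 1, this is a necessity.

0.51 (necessity)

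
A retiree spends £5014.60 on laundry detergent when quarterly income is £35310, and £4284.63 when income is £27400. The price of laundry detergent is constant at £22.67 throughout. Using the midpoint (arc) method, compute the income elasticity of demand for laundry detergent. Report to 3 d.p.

0.622

With a constant price, Q₁ = 5014.60/22.67 = 221.200 and Q₂ = 4284.63/22.67 = 189.000 (equivalently, work directly with expenditure since P cancels).
Midpoint %ΔQ = (4284.63 − 5014.60)/4649.62 = -0.15700; midpoint %ΔI = (27400 − 35310)/31355 = -0.25227.
η = -0.15700 / -0.25227 = 0.622.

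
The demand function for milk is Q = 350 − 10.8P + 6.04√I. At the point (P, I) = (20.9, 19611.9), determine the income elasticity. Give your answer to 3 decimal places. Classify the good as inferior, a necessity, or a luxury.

At P = 20.9, I = 19611.9: Q = 970.137.
Holding P constant, ∂Q/∂I = 6.04/(2√I) = 0.0215649.
η_I = (∂Q/∂I)·(I/Q) = 0.0215649 × (19611.9/970.137) = 0.436.
Since 0 < η < 1, this is a necessity.

0.436 (necessity)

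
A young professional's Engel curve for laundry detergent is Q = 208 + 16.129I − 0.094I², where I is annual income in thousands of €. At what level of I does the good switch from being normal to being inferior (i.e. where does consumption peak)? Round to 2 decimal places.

dQ/dI = 16.129 − 0.188I.
The good is inferior where dQ/dI < 0. Setting dQ/dI = 0 gives I = 16.129 / 0.188 = 85.79.

85.79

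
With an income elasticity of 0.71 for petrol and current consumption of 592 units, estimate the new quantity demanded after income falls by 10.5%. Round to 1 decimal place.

547.9

%ΔQ ≈ η × %ΔI = 0.71 × (-10.5%) = -7.455%.
New Q ≈ 592 × (1 − 0.07455) = 547.9.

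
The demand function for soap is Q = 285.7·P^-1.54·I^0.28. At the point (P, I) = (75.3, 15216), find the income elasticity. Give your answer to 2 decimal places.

0.28

For a multiplicative demand Q = A·P^α·I^β, the income elasticity is β everywhere.
Here β = 0.28, so η = 0.28.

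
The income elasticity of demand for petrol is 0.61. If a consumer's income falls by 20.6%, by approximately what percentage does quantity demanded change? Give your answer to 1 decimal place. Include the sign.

%ΔQ ≈ η × %ΔI = 0.61 × (-20.6%) = -12.6%.

-12.6%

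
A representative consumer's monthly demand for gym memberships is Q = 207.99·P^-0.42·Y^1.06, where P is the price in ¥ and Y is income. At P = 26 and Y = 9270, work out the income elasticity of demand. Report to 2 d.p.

For a multiplicative demand Q = A·P^α·Y^β, the income elasticity is β everywhere.
Here β = 1.06, so η = 1.06.

1.06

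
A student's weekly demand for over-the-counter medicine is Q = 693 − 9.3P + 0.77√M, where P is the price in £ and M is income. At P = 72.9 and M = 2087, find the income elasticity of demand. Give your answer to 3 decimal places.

0.350

At P = 72.9, M = 2087: Q = 50.206.
Holding P constant, ∂Q/∂M = 0.77/(2√M) = 0.00842751.
η_M = (∂Q/∂M)·(M/Q) = 0.00842751 × (2087/50.206) = 0.350.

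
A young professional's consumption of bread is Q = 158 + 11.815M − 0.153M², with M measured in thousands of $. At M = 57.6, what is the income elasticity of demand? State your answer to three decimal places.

At M = 57.6: Q = 330.9267.
dQ/dM = 11.815 − 0.306M = -5.81060.
η = (dQ/dM)·(M/Q) = -5.81060 × (57.6/330.9267) = -1.011.

-1.011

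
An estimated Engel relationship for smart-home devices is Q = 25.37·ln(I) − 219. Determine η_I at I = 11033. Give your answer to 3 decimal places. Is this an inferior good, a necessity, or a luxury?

1.478 (luxury)

At I = 11033: Q = 17.160.
dQ/dI = 25.37/I = 0.00229947 at this income.
η = (dQ/dI)·(I/Q) = 0.00229947 × (11033/17.160) = 1.478.
Since η > 1, the good is a luxury.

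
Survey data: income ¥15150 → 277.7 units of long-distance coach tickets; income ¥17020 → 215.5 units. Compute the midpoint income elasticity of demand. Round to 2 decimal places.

-2.17

ΔQ = 215.5 − 277.7 = -62.2; midpoint Q̄ = (277.7 + 215.5)/2 = 246.6.
ΔI = 17020 − 15150 = 1870; midpoint Ī = (15150 + 17020)/2 = 16085.
η = (ΔQ/Q̄) ÷ (ΔI/Ī) = (-62.2/246.6) ÷ (1870/16085) = -2.17.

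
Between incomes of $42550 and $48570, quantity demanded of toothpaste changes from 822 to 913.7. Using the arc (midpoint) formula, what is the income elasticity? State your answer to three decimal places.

0.800

ΔQ = 913.7 − 822 = 91.7; midpoint Q̄ = (822 + 913.7)/2 = 867.85.
ΔI = 48570 − 42550 = 6020; midpoint Ī = (42550 + 48570)/2 = 45560.
η = (ΔQ/Q̄) ÷ (ΔI/Ī) = (91.7/867.85) ÷ (6020/45560) = 0.800.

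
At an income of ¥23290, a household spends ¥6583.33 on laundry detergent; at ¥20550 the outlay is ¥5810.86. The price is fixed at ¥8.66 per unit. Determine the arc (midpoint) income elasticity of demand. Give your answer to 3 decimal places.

With a constant price, Q₁ = 6583.33/8.66 = 760.200 and Q₂ = 5810.86/8.66 = 671.000 (equivalently, work directly with expenditure since P cancels).
Midpoint %ΔQ = (5810.86 − 6583.33)/6197.09 = -0.12465; midpoint %ΔI = (20550 − 23290)/21920 = -0.12500.
η = -0.12465 / -0.12500 = 0.997.

0.997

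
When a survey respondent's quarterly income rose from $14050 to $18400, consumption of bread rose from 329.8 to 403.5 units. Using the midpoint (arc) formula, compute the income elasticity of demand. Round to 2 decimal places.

0.75

ΔQ = 403.5 − 329.8 = 73.7; midpoint Q̄ = (329.8 + 403.5)/2 = 366.65.
ΔI = 18400 − 14050 = 4350; midpoint Ī = (14050 + 18400)/2 = 16225.
η = (ΔQ/Q̄) ÷ (ΔI/Ī) = (73.7/366.65) ÷ (4350/16225) = 0.75.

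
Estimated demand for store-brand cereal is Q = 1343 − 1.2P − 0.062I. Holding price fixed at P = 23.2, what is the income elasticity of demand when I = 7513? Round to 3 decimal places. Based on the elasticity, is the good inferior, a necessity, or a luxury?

At P = 23.2, I = 7513: Q = 849.354.
Holding P constant, ∂Q/∂I = −0.062.
η_I = (∂Q/∂I)·(I/Q) = -0.062 × (7513/849.354) = -0.548.
Since η < 0, this is an inferior good.

-0.548 (inferior good)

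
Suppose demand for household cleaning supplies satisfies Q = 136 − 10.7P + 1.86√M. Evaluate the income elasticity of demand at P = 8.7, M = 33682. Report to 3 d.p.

At P = 8.7, M = 33682: Q = 384.269.
Holding P constant, ∂Q/∂M = 1.86/(2√M) = 0.00506739.
η_M = (∂Q/∂M)·(M/Q) = 0.00506739 × (33682/384.269) = 0.444.

0.444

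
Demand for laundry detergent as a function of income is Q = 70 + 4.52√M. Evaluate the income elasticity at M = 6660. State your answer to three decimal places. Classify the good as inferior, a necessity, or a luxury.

0.420 (necessity)

At M = 6660: Q = 438.872.
dQ/dM = 4.52/(2√M) = 0.0276931 at this income.
η = (dQ/dM)·(M/Q) = 0.0276931 × (6660/438.872) = 0.420.
Since 0 < η < 1, the good is a necessity.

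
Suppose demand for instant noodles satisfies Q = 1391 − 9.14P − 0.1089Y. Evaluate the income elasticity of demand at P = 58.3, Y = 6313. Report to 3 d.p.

-4.029

At P = 58.3, Y = 6313: Q = 170.652.
Holding P constant, ∂Q/∂Y = −0.1089.
η_Y = (∂Q/∂Y)·(Y/Q) = -0.1089 × (6313/170.652) = -4.029.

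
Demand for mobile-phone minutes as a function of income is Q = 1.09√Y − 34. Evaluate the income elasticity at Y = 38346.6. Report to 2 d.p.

0.59

At Y = 38346.6: Q = 179.447.
dQ/dY = 1.09/(2√Y) = 0.00278313 at this income.
η = (dQ/dY)·(Y/Q) = 0.00278313 × (38346.6/179.447) = 0.59.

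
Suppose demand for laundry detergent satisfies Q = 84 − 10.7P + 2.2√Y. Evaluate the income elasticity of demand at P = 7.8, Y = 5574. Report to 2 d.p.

At P = 7.8, Y = 5574: Q = 164.790.
Holding P constant, ∂Q/∂Y = 2.2/(2√Y) = 0.0147336.
η_Y = (∂Q/∂Y)·(Y/Q) = 0.0147336 × (5574/164.790) = 0.50.

0.50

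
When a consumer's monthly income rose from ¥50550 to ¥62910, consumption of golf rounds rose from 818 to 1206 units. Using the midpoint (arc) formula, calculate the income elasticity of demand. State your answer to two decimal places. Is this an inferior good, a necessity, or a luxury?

ΔQ = 1206 − 818 = 388; midpoint Q̄ = (818 + 1206)/2 = 1012.
ΔI = 62910 − 50550 = 12360; midpoint Ī = (50550 + 62910)/2 = 56730.
η = (ΔQ/Q̄) ÷ (ΔI/Ī) = (388/1012) ÷ (12360/56730) = 1.76.
η > 1 ⇒ luxury.

1.76 (luxury)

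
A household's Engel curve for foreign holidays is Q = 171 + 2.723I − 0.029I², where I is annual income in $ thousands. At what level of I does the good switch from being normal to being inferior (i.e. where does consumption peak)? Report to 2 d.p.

dQ/dI = 2.723 − 0.058I.
The good is inferior where dQ/dI < 0. Setting dQ/dI = 0 gives I = 2.723 / 0.058 = 46.95.

46.95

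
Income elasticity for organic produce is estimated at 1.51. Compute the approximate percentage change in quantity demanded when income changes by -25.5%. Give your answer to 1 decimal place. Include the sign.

-38.5%

%ΔQ ≈ η × %ΔI = 1.51 × (-25.5%) = -38.5%.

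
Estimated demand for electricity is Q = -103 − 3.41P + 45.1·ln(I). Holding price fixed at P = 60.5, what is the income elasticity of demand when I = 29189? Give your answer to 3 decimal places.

At P = 60.5, I = 29189: Q = 154.393.
Holding P constant, ∂Q/∂I = 45.1/I = 0.0015451.
η_I = (∂Q/∂I)·(I/Q) = 0.0015451 × (29189/154.393) = 0.292.

0.292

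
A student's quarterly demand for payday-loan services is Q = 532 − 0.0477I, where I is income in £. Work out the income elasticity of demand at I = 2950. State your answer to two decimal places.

-0.36

At I = 2950: Q = 391.285.
dQ/dI = −0.0477.
η = (dQ/dI)·(I/Q) = -0.0477 × (2950/391.285) = -0.36.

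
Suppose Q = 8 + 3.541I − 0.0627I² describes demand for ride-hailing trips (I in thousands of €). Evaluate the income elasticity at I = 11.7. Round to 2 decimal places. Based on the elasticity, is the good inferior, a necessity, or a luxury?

0.59 (necessity)

At I = 11.7: Q = 40.8467.
dQ/dI = 3.541 − 0.1254I = 2.07382.
η = (dQ/dI)·(I/Q) = 2.07382 × (11.7/40.8467) = 0.59.
0 < η < 1 ⇒ necessity.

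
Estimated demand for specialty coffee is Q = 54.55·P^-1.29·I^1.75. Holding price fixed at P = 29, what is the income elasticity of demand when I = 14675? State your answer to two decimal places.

1.75

For a multiplicative demand Q = A·P^α·I^β, the income elasticity is β everywhere.
Here β = 1.75, so η = 1.75.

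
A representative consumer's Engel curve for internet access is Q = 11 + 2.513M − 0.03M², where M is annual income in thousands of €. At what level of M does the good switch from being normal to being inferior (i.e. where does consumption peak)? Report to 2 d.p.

41.88

dQ/dM = 2.513 − 0.06M.
The good is inferior where dQ/dM < 0. Setting dQ/dM = 0 gives M = 2.513 / 0.06 = 41.88.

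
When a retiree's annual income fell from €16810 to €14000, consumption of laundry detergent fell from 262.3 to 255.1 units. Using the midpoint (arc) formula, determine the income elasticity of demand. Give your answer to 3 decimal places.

ΔQ = 255.1 − 262.3 = -7.2; midpoint Q̄ = (262.3 + 255.1)/2 = 258.7.
ΔI = 14000 − 16810 = -2810; midpoint Ī = (16810 + 14000)/2 = 15405.
η = (ΔQ/Q̄) ÷ (ΔI/Ī) = (-7.2/258.7) ÷ (-2810/15405) = 0.153.

0.153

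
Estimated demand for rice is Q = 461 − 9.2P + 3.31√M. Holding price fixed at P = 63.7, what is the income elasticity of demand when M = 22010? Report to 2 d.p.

0.67

At P = 63.7, M = 22010: Q = 366.024.
Holding P constant, ∂Q/∂M = 3.31/(2√M) = 0.0111555.
η_M = (∂Q/∂M)·(M/Q) = 0.0111555 × (22010/366.024) = 0.67.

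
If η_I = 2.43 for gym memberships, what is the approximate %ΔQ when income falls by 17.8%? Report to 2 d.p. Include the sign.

%ΔQ ≈ η × %ΔI = 2.43 × (-17.8%) = -43.25%.

-43.25%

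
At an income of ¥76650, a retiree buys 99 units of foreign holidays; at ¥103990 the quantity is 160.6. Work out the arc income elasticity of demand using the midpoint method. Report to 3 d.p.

ΔQ = 160.6 − 99 = 61.6; midpoint Q̄ = (99 + 160.6)/2 = 129.8.
ΔI = 103990 − 76650 = 27340; midpoint Ī = (76650 + 103990)/2 = 90320.
η = (ΔQ/Q̄) ÷ (ΔI/Ī) = (61.6/129.8) ÷ (27340/90320) = 1.568.

1.568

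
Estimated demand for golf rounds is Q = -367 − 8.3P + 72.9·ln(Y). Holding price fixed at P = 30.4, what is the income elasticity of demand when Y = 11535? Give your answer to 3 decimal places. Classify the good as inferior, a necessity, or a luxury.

At P = 30.4, Y = 11535: Q = 62.524.
Holding P constant, ∂Q/∂Y = 72.9/Y = 0.0063199.
η_Y = (∂Q/∂Y)·(Y/Q) = 0.0063199 × (11535/62.524) = 1.166.
Since η > 1, this is a luxury.

1.166 (luxury)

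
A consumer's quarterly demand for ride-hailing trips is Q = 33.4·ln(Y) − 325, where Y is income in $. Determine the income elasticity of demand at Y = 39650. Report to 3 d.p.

1.166

At Y = 39650: Q = 28.634.
dQ/dY = 33.4/Y = 0.000842371 at this income.
η = (dQ/dY)·(Y/Q) = 0.000842371 × (39650/28.634) = 1.166.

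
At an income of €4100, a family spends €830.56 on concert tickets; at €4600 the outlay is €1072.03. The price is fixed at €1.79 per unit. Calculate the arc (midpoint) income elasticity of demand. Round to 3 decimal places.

2.208

With a constant price, Q₁ = 830.56/1.79 = 464.000 and Q₂ = 1072.03/1.79 = 598.899 (equivalently, work directly with expenditure since P cancels).
Midpoint %ΔQ = (1072.03 − 830.56)/951.30 = 0.25383; midpoint %ΔI = (4600 − 4100)/4350 = 0.11494.
η = 0.25383 / 0.11494 = 2.208.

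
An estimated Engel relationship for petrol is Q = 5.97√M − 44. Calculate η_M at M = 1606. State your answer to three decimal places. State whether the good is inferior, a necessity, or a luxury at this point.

0.613 (necessity)

At M = 1606: Q = 195.247.
dQ/dM = 5.97/(2√M) = 0.0744855 at this income.
η = (dQ/dM)·(M/Q) = 0.0744855 × (1606/195.247) = 0.613.
Since 0 < η < 1, the good is a necessity.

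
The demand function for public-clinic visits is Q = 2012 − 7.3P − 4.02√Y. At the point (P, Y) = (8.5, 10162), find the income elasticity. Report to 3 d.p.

At P = 8.5, Y = 10162: Q = 1544.707.
Holding P constant, ∂Q/∂Y = -4.02/(2√Y) = -0.0199391.
η_Y = (∂Q/∂Y)·(Y/Q) = -0.0199391 × (10162/1544.707) = -0.131.

-0.131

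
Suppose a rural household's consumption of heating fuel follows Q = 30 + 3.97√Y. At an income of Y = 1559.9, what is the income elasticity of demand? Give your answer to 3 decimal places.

0.420

At Y = 1559.9: Q = 186.797.
dQ/dY = 3.97/(2√Y) = 0.0502588 at this income.
η = (dQ/dY)·(Y/Q) = 0.0502588 × (1559.9/186.797) = 0.420.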